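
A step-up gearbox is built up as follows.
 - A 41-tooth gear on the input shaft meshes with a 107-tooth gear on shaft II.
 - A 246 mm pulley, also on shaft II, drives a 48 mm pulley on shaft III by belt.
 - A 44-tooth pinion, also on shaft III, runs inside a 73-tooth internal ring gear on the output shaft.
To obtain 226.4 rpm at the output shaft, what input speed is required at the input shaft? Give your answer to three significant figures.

Overall ratio R = 2.6098 × 0.19512 × 1.6591 = 0.84484.
Required input speed = output speed × R = 226.4 × 0.84484 = 191.27 rpm.

191 rpm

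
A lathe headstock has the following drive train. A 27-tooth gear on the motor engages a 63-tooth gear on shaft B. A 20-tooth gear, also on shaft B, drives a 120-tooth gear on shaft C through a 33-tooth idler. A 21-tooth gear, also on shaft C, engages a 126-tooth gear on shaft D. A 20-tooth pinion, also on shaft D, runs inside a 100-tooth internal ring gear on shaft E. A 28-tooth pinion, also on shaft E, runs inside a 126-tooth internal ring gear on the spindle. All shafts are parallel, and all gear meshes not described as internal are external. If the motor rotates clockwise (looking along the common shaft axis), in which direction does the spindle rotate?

the motor → shaft B: external mesh, 1 reversal → CCW.
shaft B → shaft C: driver → idler → driven is 2 external meshes, 2 reversals → CCW.
shaft C → shaft D: external mesh, 1 reversal → CW.
shaft D → shaft E: internal mesh, same direction → CW.
shaft E → the spindle: internal mesh, same direction → CW.
4 reversals in total — an even number — so the spindle turns the same way as the motor.

clockwise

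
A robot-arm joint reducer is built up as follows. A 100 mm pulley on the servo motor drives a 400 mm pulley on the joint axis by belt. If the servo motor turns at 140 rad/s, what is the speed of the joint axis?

35 rad/s

the servo motor → the joint axis (belt, 400/100): 140 ÷ 4 = 35 rad/s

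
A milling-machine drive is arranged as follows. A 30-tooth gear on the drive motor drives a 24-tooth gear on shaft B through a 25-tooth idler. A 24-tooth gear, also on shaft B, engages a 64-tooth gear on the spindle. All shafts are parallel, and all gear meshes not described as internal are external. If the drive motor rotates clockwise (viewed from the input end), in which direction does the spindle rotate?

anticlockwise

the drive motor → shaft B: driver → idler → driven is 2 external meshes, 2 reversals → CW.
shaft B → the spindle: external mesh, 1 reversal → CCW.
3 reversals in total — an odd number — so the spindle turns opposite to the drive motor.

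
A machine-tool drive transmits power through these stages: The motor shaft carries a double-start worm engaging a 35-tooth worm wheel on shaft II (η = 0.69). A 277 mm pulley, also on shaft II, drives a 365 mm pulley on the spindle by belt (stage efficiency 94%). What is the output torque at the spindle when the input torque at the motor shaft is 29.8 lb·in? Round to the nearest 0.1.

445.7 lb·in

Worm: ratio = 35/2 = 17.5; torque at shaft II = 29.8 × 17.5 × 0.69 = 359.83 lb·in.
Belt: ratio = 365/277 = 1.3177; torque at the spindle = 359.83 × 1.3177 × 0.94 = 445.7 lb·in.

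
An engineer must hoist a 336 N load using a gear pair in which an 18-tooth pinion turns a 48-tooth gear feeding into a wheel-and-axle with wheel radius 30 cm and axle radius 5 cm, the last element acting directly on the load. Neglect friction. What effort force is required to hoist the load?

21 N

Gear pair MA = 48/18 = 2.6667.
Wheel-and-axle MA = R/r = 30/5 = 6.
Combined ideal MA = 2.6667 × 6 = 16.
Effort = load / MA = 336 / 16 = 21 N.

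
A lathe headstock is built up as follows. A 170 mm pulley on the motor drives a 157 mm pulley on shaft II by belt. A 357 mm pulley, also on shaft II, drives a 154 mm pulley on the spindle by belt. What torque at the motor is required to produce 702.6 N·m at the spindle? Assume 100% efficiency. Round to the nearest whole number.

Overall ratio R = 0.92353 × 0.43137 = 0.39839.
Input torque = output torque / R = 702.6 / 0.39839 = 1763.6 N·m.

1764 N·m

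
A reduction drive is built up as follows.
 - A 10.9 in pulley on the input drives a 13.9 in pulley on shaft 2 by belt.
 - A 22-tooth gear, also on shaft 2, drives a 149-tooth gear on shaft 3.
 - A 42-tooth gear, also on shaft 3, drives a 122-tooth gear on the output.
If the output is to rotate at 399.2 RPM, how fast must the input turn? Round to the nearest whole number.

Overall ratio R = 1.2752 × 6.7727 × 2.9048 = 25.088.
Required input speed = output speed × R = 399.2 × 25.088 = 10015 RPM.

10015 RPM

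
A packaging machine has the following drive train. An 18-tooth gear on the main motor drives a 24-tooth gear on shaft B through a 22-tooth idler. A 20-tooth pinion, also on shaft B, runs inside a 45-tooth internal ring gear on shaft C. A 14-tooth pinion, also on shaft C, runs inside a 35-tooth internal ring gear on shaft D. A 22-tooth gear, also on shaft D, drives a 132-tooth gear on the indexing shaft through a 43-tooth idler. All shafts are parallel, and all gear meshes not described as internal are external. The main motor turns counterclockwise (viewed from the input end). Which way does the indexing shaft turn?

the main motor → shaft B: driver → idler → driven is 2 external meshes, 2 reversals → CCW.
shaft B → shaft C: internal mesh, same direction → CCW.
shaft C → shaft D: internal mesh, same direction → CCW.
shaft D → the indexing shaft: driver → idler → driven is 2 external meshes, 2 reversals → CCW.
4 reversals in total — an even number — so the indexing shaft turns the same way as the main motor.

counterclockwise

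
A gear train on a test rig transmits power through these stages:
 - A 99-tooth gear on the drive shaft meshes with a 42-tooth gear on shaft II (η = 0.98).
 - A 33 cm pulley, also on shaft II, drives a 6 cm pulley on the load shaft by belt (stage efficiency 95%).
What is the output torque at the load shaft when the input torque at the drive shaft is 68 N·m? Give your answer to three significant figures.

4.88 N·m

gear mesh 42/99 = 0.42424 → τ = 68·0.42424·0.98 = 28.272 N·m
belt 6/33 = 0.18182 → τ = 28.272·0.18182·0.95 = 4.8833 N·m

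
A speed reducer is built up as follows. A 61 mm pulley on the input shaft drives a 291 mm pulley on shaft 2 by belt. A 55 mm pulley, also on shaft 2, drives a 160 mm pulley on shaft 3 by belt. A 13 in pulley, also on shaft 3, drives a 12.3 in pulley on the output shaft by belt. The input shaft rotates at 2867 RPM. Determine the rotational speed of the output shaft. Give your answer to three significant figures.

the input shaft → shaft 2 (belt, 291/61): 2867 ÷ 4.7705 = 600.99 RPM
shaft 2 → shaft 3 (belt, 160/55): 600.99 ÷ 2.9091 = 206.59 RPM
shaft 3 → the output shaft (belt, 12.3/13): 206.59 ÷ 0.94615 = 218.35 RPM

218 RPM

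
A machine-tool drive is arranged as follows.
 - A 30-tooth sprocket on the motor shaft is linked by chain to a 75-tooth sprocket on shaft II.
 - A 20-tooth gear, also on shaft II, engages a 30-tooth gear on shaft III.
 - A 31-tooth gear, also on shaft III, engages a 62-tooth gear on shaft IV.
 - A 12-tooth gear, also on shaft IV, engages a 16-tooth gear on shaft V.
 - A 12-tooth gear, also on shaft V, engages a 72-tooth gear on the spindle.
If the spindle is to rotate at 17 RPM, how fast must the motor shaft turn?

Overall ratio R = 2.5 × 1.5 × 2 × 1.3333 × 6 = 60.
Required input speed = output speed × R = 17 × 60 = 1020 RPM.

1020 RPM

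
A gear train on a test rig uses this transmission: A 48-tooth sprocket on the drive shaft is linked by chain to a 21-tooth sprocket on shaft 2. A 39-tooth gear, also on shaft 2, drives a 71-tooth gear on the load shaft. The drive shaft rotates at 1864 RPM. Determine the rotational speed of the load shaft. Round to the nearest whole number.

2340 RPM

Chain: ratio = 21/48 = 0.4375, so shaft 2 turns at 1864 / 0.4375 = 4260.6 RPM.
Gear mesh: ratio = 71/39 = 1.8205, so the load shaft turns at 4260.6 / 1.8205 = 2340.3 RPM.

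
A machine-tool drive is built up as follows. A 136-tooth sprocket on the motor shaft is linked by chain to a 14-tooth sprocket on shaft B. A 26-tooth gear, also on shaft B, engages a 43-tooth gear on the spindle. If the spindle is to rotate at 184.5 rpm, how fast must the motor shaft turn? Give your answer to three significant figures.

31.4 rpm

Overall ratio R = 0.10294 × 1.6538 = 0.17025.
Required input speed = output speed × R = 184.5 × 0.17025 = 31.411 rpm.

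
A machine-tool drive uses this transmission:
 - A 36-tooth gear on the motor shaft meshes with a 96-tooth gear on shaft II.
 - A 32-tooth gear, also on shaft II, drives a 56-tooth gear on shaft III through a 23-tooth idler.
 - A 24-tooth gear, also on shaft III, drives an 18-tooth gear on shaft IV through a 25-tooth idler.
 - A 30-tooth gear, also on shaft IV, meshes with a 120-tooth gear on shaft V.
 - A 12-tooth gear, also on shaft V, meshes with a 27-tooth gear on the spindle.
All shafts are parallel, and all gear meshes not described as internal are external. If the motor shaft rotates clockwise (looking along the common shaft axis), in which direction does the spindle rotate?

counterclockwise

the motor shaft → shaft II: external mesh, 1 reversal → CCW.
shaft II → shaft III: driver → idler → driven is 2 external meshes, 2 reversals → CCW.
shaft III → shaft IV: driver → idler → driven is 2 external meshes, 2 reversals → CCW.
shaft IV → shaft V: external mesh, 1 reversal → CW.
shaft V → the spindle: external mesh, 1 reversal → CCW.
7 reversals in total — an odd number — so the spindle turns opposite to the motor shaft.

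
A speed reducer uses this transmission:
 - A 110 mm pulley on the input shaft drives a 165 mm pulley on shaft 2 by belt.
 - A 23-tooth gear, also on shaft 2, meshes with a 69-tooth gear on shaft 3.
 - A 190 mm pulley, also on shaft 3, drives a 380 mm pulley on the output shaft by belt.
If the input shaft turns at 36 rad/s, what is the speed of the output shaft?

belt 165/110 = 1.5 → 36/1.5 = 24 rad/s
gear mesh 69/23 = 3 → 24/3 = 8 rad/s
belt 380/190 = 2 → 8/2 = 4 rad/s

4 rad/s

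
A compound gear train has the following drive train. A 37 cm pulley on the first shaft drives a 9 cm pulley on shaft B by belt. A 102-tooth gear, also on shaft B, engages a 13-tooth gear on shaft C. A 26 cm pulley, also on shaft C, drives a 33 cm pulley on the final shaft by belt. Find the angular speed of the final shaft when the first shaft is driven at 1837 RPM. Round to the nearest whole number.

46686 RPM

the first shaft → shaft B (belt, 9/37): 1837 ÷ 0.24324 = 7552.1 RPM
shaft B → shaft C (gear mesh, 13/102): 7552.1 ÷ 0.12745 = 59255 RPM
shaft C → the final shaft (belt, 33/26): 59255 ÷ 1.2692 = 46686 RPM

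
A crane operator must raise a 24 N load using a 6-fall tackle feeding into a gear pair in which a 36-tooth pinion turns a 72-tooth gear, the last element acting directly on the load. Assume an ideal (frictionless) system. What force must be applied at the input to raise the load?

Block-and-tackle MA = number of supporting rope parts = 6.
Gear pair MA = 72/36 = 2.
Combined ideal MA = 6 × 2 = 12.
Effort = load / MA = 24 / 12 = 2 N.

2 N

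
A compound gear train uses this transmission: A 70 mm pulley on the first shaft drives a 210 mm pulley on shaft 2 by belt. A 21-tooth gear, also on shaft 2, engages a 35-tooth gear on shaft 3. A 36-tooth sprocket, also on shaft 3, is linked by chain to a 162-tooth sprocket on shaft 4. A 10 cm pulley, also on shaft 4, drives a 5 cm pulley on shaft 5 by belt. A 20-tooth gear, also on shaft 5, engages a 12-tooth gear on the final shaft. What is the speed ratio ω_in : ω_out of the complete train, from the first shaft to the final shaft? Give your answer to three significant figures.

6.75

Each stage contributes driven/driver: belt 210/70 = 3, gear mesh 35/21 = 1.6667, chain 162/36 = 4.5, belt 5/10 = 0.5, gear mesh 12/20 = 0.6.
Overall: 3 × 1.6667 × 4.5 × 0.5 × 0.6 = 6.75.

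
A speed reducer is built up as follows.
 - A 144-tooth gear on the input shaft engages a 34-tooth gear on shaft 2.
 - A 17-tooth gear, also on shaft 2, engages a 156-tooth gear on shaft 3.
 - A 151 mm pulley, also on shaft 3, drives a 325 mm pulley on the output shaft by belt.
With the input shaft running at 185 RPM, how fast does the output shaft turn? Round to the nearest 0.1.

39.7 RPM

gear mesh 34/144 = 0.23611 → 185/0.23611 = 783.53 RPM
gear mesh 156/17 = 9.1765 → 783.53/9.1765 = 85.385 RPM
belt 325/151 = 2.1523 → 85.385/2.1523 = 39.671 RPM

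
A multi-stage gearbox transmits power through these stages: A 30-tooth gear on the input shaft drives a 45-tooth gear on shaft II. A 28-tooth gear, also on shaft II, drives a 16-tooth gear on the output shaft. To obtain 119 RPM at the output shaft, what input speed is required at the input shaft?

Overall ratio R = 1.5 × 0.57143 = 0.85714.
Required input speed = output speed × R = 119 × 0.85714 = 102 RPM.

102 RPM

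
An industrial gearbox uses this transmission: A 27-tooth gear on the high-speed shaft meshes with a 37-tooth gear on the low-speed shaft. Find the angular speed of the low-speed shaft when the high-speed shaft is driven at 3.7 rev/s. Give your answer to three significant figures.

gear mesh 37/27 = 1.3704 → 3.7/1.3704 = 2.7 rev/s

2.70 rev/s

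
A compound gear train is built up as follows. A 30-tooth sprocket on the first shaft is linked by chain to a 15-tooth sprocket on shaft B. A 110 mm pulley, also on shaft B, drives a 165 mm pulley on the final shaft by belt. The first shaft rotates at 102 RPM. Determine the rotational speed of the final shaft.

136 RPM

the first shaft → shaft B (chain, 15/30): 102 ÷ 0.5 = 204 RPM
shaft B → the final shaft (belt, 165/110): 204 ÷ 1.5 = 136 RPM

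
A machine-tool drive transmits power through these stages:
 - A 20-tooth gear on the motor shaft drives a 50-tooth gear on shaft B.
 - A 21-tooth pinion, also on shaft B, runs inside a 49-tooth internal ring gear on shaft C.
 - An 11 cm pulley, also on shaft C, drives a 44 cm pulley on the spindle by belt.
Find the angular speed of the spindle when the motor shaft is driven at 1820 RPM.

gear mesh 50/20 = 2.5 → 1820/2.5 = 728 RPM
internal gear 49/21 = 2.3333 → 728/2.3333 = 312 RPM
belt 44/11 = 4 → 312/4 = 78 RPM

78 RPM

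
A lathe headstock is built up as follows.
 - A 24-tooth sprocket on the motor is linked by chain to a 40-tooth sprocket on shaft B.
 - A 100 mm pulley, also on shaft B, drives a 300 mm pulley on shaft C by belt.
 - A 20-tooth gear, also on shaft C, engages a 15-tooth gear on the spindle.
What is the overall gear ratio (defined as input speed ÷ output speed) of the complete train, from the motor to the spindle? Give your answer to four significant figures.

3.750

Each stage contributes driven/driver: chain 40/24 = 1.6667, belt 300/100 = 3, gear mesh 15/20 = 0.75.
Overall: 1.6667 × 3 × 0.75 = 3.75.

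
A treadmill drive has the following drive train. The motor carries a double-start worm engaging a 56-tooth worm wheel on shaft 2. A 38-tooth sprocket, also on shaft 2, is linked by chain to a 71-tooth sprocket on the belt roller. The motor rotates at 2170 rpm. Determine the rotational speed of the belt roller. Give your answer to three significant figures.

41.5 rpm

worm 56/2 = 28 → 2170/28 = 77.5 rpm
chain 71/38 = 1.8684 → 77.5/1.8684 = 41.479 rpm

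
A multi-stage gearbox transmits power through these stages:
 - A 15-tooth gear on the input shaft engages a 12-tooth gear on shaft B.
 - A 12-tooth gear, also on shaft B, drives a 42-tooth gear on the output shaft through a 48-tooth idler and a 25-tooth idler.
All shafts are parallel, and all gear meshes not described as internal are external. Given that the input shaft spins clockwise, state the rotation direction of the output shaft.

clockwise

the input shaft → shaft B: external mesh, 1 reversal → CCW.
shaft B → the output shaft: driver → idler → idler → driven is 3 external meshes, 3 reversals → CW.
4 reversals in total — an even number — so the output shaft turns the same way as the input shaft.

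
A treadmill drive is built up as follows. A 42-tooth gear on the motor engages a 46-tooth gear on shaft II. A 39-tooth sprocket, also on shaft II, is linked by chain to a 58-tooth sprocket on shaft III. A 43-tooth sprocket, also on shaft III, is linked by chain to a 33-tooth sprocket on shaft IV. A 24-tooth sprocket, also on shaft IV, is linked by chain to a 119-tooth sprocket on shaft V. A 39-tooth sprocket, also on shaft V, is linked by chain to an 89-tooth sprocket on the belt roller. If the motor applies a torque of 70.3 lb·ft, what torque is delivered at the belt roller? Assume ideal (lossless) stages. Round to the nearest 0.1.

Gear mesh: ratio = 46/42 = 1.0952; torque at shaft II = 70.3 × 1.0952 = 76.995 lb·ft.
Chain: ratio = 58/39 = 1.4872; torque at shaft III = 76.995 × 1.4872 = 114.51 lb·ft.
Chain: ratio = 33/43 = 0.76744; torque at shaft IV = 114.51 × 0.76744 = 87.876 lb·ft.
Chain: ratio = 119/24 = 4.9583; torque at shaft V = 87.876 × 4.9583 = 435.72 lb·ft.
Chain: ratio = 89/39 = 2.2821; torque at the belt roller = 435.72 × 2.2821 = 994.34 lb·ft.

994.3 lb·ft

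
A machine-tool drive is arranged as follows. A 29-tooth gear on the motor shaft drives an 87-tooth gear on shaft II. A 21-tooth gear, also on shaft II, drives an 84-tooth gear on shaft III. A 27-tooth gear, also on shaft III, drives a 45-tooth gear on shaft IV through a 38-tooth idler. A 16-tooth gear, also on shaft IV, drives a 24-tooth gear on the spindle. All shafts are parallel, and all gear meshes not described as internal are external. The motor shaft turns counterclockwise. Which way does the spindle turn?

clockwise

the motor shaft → shaft II: external mesh, 1 reversal → CW.
shaft II → shaft III: external mesh, 1 reversal → CCW.
shaft III → shaft IV: driver → idler → driven is 2 external meshes, 2 reversals → CCW.
shaft IV → the spindle: external mesh, 1 reversal → CW.
5 reversals in total — an odd number — so the spindle turns opposite to the motor shaft.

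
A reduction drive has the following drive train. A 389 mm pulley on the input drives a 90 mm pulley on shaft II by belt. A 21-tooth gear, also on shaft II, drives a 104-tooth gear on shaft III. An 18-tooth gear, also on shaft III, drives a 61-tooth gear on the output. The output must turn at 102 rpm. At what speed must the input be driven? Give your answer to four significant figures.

Overall ratio R = 0.23136 × 4.9524 × 3.3889 = 3.883.
Required input speed = output speed × R = 102 × 3.883 = 396.06 rpm.

396.1 rpm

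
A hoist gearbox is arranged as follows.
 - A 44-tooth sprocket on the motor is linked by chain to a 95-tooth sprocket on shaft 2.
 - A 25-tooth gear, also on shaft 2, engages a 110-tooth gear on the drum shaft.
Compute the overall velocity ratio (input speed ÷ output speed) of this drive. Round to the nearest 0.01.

Each stage contributes driven/driver: chain 95/44 = 2.1591, gear mesh 110/25 = 4.4.
Overall: 2.1591 × 4.4 = 9.5.

9.50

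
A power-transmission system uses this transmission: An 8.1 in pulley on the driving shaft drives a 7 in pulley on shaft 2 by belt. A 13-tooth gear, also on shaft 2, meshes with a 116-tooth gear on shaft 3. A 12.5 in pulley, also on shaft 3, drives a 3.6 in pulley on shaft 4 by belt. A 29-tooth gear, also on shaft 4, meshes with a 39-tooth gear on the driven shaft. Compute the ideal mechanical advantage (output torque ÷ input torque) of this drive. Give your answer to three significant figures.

2.99

Each stage contributes driven/driver: belt 7/8.1 = 0.8642, gear mesh 116/13 = 8.9231, belt 3.6/12.5 = 0.288, gear mesh 39/29 = 1.3448.
Overall: 0.8642 × 8.9231 × 0.288 × 1.3448 = 2.9867.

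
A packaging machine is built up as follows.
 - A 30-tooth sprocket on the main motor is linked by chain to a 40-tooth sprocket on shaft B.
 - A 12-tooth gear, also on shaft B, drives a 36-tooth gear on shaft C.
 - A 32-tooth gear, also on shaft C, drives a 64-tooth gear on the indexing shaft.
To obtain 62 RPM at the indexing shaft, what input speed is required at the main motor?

496 RPM

Overall ratio R = 1.3333 × 3 × 2 = 8.
Required input speed = output speed × R = 62 × 8 = 496 RPM.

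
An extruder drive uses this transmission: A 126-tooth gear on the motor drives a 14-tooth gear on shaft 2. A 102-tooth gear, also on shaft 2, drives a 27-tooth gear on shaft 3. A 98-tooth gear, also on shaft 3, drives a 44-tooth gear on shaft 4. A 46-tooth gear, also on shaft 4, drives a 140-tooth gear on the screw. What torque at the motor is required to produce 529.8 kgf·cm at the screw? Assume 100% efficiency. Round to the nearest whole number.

13182 kgf·cm

Overall ratio R = 0.11111 × 0.26471 × 0.44898 × 3.0435 = 0.04019.
Input torque = output torque / R = 529.8 / 0.04019 = 13182 kgf·cm.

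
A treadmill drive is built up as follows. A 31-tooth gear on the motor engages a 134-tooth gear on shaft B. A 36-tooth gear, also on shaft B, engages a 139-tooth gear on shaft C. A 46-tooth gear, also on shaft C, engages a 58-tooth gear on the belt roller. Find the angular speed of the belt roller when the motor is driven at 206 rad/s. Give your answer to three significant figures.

9.79 rad/s

gear mesh 134/31 = 4.3226 → 206/4.3226 = 47.657 rad/s
gear mesh 139/36 = 3.8611 → 47.657/3.8611 = 12.343 rad/s
gear mesh 58/46 = 1.2609 → 12.343/1.2609 = 9.7891 rad/s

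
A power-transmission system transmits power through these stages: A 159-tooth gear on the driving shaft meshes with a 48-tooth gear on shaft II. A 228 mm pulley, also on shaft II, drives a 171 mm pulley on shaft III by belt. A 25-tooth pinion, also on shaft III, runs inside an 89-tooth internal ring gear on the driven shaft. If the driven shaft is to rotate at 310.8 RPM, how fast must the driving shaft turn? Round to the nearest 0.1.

Overall ratio R = 0.30189 × 0.75 × 3.56 = 0.80604.
Required input speed = output speed × R = 310.8 × 0.80604 = 250.52 RPM.

250.5 RPM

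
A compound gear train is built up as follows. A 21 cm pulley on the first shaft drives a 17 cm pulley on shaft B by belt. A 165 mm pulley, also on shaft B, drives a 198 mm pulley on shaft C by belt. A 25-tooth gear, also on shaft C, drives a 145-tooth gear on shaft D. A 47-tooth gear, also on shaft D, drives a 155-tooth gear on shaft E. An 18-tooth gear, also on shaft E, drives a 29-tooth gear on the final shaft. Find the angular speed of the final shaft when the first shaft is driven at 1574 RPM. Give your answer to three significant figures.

the first shaft → shaft B (belt, 17/21): 1574 ÷ 0.80952 = 1944.4 RPM
shaft B → shaft C (belt, 198/165): 1944.4 ÷ 1.2 = 1620.3 RPM
shaft C → shaft D (gear mesh, 145/25): 1620.3 ÷ 5.8 = 279.36 RPM
shaft D → shaft E (gear mesh, 155/47): 279.36 ÷ 3.2979 = 84.709 RPM
shaft E → the final shaft (gear mesh, 29/18): 84.709 ÷ 1.6111 = 52.578 RPM

52.6 RPM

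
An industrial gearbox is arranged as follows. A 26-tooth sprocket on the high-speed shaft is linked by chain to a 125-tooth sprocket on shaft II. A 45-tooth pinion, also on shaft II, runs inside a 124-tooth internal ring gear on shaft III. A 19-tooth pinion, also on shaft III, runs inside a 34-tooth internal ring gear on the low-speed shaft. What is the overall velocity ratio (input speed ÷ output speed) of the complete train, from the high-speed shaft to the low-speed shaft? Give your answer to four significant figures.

Each stage contributes driven/driver: chain 125/26 = 4.8077, internal gear 124/45 = 2.7556, internal gear 34/19 = 1.7895.
Overall: 4.8077 × 2.7556 × 1.7895 = 23.707.

23.71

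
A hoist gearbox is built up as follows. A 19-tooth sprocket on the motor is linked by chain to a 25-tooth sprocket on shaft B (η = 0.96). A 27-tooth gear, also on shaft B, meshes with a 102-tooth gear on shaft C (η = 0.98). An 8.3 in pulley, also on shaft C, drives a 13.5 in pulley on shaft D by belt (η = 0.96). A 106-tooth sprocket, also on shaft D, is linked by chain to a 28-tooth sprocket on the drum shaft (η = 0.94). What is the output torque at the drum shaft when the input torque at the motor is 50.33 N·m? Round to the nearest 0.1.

chain 25/19 = 1.3158 → τ = 50.33·1.3158·0.96 = 63.575 N·m
gear mesh 102/27 = 3.7778 → τ = 63.575·3.7778·0.98 = 235.37 N·m
belt 13.5/8.3 = 1.6265 → τ = 235.37·1.6265·0.96 = 367.51 N·m
chain 28/106 = 0.26415 → τ = 367.51·0.26415·0.94 = 91.254 N·m

91.3 N·m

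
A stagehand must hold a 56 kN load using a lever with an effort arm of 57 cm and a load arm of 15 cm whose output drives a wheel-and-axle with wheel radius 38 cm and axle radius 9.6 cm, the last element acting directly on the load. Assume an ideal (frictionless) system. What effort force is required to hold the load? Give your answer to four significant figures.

Lever MA = effort arm / load arm = 57/15 = 3.8.
Wheel-and-axle MA = R/r = 38/9.6 = 3.9583.
Combined ideal MA = 3.8 × 3.9583 = 15.042.
Effort = load / MA = 56 / 15.042 = 3.723 kN.

3.723 kN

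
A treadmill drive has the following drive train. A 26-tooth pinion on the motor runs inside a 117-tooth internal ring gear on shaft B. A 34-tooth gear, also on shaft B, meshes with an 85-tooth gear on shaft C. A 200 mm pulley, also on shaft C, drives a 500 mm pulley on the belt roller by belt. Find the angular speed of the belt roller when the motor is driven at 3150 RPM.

112 RPM

internal gear 117/26 = 4.5 → 3150/4.5 = 700 RPM
gear mesh 85/34 = 2.5 → 700/2.5 = 280 RPM
belt 500/200 = 2.5 → 280/2.5 = 112 RPM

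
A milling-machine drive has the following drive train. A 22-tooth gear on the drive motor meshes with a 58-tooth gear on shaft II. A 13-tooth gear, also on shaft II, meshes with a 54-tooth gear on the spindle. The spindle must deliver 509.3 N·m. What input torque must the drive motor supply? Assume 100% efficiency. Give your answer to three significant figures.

46.5 N·m

Overall ratio R = 2.6364 × 4.1538 = 10.951.
Input torque = output torque / R = 509.3 / 10.951 = 46.507 N·m.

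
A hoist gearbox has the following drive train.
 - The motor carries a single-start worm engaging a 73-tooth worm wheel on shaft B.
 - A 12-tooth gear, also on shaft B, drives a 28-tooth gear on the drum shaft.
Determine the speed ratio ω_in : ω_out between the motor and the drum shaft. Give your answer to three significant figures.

170

Each stage contributes driven/driver: worm 73/1 = 73, gear mesh 28/12 = 2.3333.
Overall: 73 × 2.3333 = 170.33.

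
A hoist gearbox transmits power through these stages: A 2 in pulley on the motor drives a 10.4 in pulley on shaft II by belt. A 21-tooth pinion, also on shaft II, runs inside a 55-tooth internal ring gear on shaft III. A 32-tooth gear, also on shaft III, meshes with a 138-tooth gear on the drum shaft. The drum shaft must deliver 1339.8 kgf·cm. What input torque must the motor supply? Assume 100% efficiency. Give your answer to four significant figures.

22.81 kgf·cm

Overall ratio R = 5.2 × 2.619 × 4.3125 = 58.732.
Input torque = output torque / R = 1339.8 / 58.732 = 22.812 kgf·cm.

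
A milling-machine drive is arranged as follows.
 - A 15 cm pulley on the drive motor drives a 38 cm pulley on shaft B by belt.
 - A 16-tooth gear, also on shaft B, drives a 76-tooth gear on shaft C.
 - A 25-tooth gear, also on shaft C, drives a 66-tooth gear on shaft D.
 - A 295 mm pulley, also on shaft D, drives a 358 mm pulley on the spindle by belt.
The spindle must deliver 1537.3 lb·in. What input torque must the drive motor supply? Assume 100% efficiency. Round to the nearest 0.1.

39.9 lb·in

Overall ratio R = 2.5333 × 4.75 × 2.64 × 1.2136 = 38.552.
Input torque = output torque / R = 1537.3 / 38.552 = 39.876 lb·in.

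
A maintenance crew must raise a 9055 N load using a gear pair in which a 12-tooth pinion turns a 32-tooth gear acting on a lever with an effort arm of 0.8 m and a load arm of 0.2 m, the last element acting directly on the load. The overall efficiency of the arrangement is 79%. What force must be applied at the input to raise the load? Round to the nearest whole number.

Gear pair MA = 32/12 = 2.6667.
Lever MA = effort arm / load arm = 0.8/0.2 = 4.
Combined ideal MA = 2.6667 × 4 = 10.667.
Actual MA = 10.667 × 0.79 = 8.4267.
Effort = load / actual MA = 9055 / 8.4267 = 1074.6 N.

1075 N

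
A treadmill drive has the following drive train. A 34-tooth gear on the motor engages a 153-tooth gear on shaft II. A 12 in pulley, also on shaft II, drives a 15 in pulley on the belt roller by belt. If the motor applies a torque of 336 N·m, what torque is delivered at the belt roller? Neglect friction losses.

After the gear mesh (153/34): 336 × 4.5 = 1512 N·m
After the belt (15/12): 1512 × 1.25 = 1890 N·m

1890 N·m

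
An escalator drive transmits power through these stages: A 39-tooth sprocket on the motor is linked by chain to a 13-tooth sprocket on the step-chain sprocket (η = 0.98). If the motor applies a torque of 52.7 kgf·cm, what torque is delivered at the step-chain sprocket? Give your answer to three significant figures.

17.2 kgf·cm

After the chain (13/39): 52.7 × 0.33333 × 0.98 = 17.215 kgf·cm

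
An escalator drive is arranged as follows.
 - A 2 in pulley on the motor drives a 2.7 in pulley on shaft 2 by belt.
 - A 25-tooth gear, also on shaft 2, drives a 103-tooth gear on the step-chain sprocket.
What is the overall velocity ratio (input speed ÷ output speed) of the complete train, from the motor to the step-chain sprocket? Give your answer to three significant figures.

Each stage contributes driven/driver: belt 2.7/2 = 1.35, gear mesh 103/25 = 4.12.
Overall: 1.35 × 4.12 = 5.562.

5.56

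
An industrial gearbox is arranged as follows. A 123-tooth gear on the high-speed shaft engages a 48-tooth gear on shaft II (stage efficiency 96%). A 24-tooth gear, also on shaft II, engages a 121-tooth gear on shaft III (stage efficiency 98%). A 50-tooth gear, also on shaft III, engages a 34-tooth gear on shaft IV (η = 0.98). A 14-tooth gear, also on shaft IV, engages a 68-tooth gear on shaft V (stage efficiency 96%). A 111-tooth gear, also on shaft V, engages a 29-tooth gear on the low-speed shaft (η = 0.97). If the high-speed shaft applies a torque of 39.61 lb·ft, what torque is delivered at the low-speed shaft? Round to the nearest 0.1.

gear mesh 48/123 = 0.39024 → τ = 39.61·0.39024·0.96 = 14.839 lb·ft
gear mesh 121/24 = 5.0417 → τ = 14.839·5.0417·0.98 = 73.318 lb·ft
gear mesh 34/50 = 0.68 → τ = 73.318·0.68·0.98 = 48.859 lb·ft
gear mesh 68/14 = 4.8571 → τ = 48.859·4.8571·0.96 = 227.82 lb·ft
gear mesh 29/111 = 0.26126 → τ = 227.82·0.26126·0.97 = 57.736 lb·ft

57.7 lb·ft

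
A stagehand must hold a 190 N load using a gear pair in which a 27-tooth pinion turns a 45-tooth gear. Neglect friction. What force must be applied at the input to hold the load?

Gear pair MA = 45/27 = 1.6667.
Effort = load / MA = 190 / 1.6667 = 114 N.

114 N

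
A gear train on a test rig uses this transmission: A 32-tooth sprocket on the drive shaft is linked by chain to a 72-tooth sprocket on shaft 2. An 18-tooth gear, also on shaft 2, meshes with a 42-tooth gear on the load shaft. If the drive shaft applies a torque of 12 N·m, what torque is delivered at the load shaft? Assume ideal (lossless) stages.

Chain: ratio = 72/32 = 2.25; torque at shaft 2 = 12 × 2.25 = 27 N·m.
Gear mesh: ratio = 42/18 = 2.3333; torque at the load shaft = 27 × 2.3333 = 63 N·m.

63 N·m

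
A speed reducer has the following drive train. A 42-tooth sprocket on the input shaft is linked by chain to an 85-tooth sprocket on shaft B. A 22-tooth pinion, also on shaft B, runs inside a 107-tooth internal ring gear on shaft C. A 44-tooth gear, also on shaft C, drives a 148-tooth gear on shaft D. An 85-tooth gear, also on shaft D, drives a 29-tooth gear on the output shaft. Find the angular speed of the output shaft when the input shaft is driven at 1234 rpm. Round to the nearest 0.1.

chain 85/42 = 2.0238 → 1234/2.0238 = 609.74 rpm
internal gear 107/22 = 4.8636 → 609.74/4.8636 = 125.37 rpm
gear mesh 148/44 = 3.3636 → 125.37/3.3636 = 37.271 rpm
gear mesh 29/85 = 0.34118 → 37.271/0.34118 = 109.24 rpm

109.2 rpm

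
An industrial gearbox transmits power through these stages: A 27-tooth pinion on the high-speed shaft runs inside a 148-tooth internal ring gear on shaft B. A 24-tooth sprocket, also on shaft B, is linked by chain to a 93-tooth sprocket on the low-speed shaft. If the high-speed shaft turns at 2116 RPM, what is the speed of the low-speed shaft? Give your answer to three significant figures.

99.6 RPM

internal gear 148/27 = 5.4815 → 2116/5.4815 = 386.03 RPM
chain 93/24 = 3.875 → 386.03/3.875 = 99.62 RPM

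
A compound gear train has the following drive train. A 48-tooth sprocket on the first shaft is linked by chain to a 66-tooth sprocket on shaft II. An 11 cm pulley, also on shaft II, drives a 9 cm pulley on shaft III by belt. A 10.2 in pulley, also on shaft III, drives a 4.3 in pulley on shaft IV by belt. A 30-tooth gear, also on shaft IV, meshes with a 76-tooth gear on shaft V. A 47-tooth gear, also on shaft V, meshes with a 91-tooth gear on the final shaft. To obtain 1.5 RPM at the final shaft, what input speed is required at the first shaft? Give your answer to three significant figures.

Overall ratio R = 1.375 × 0.81818 × 0.42157 × 2.5333 × 1.9362 = 2.3263.
Required input speed = output speed × R = 1.5 × 2.3263 = 3.4894 RPM.

3.49 RPM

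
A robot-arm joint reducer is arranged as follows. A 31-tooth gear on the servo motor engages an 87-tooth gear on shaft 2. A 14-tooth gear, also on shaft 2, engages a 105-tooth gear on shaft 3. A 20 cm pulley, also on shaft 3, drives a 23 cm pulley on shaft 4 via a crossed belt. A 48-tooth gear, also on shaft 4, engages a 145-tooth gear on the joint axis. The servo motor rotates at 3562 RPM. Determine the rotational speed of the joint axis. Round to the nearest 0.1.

48.7 RPM

gear mesh 87/31 = 2.8065 → 3562/2.8065 = 1269.2 RPM
gear mesh 105/14 = 7.5 → 1269.2/7.5 = 169.23 RPM
belt 23/20 = 1.15 → 169.23/1.15 = 147.16 RPM
gear mesh 145/48 = 3.0208 → 147.16/3.0208 = 48.714 RPM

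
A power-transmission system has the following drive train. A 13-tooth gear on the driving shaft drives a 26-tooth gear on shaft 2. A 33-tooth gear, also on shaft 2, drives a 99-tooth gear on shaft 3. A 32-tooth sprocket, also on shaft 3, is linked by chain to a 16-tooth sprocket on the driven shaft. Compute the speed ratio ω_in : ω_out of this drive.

Each stage contributes driven/driver: gear mesh 26/13 = 2, gear mesh 99/33 = 3, chain 16/32 = 0.5.
Overall: 2 × 3 × 0.5 = 3.

3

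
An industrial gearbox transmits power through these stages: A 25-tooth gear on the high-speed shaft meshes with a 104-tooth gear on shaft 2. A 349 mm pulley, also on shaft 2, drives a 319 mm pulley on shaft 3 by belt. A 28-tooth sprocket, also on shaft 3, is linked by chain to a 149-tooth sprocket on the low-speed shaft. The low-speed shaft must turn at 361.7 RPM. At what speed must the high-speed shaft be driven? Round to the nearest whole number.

Overall ratio R = 4.16 × 0.91404 × 5.3214 = 20.234.
Required input speed = output speed × R = 361.7 × 20.234 = 7318.7 RPM.

7319 RPM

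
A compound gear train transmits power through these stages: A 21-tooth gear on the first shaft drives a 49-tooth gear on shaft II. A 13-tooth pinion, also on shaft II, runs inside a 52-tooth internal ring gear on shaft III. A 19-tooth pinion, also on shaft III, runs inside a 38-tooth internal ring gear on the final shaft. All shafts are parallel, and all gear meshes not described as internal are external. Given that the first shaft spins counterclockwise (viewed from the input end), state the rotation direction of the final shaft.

the first shaft → shaft II: external mesh, 1 reversal → CW.
shaft II → shaft III: internal mesh, same direction → CW.
shaft III → the final shaft: internal mesh, same direction → CW.
1 reversal in total — an odd number — so the final shaft turns opposite to the first shaft.

clockwise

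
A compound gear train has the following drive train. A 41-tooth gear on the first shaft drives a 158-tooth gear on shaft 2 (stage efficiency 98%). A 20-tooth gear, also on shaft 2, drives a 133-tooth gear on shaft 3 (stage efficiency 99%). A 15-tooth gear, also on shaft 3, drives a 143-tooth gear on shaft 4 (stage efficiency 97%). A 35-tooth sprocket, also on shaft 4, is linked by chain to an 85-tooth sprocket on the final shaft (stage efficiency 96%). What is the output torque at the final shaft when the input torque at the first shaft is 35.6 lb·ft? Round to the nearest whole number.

19083 lb·ft

Gear mesh: ratio = 158/41 = 3.8537; torque at shaft 2 = 35.6 × 3.8537 × 0.98 = 134.45 lb·ft.
Gear mesh: ratio = 133/20 = 6.65; torque at shaft 3 = 134.45 × 6.65 × 0.99 = 885.13 lb·ft.
Gear mesh: ratio = 143/15 = 9.5333; torque at shaft 4 = 885.13 × 9.5333 × 0.97 = 8185.1 lb·ft.
Chain: ratio = 85/35 = 2.4286; torque at the final shaft = 8185.1 × 2.4286 × 0.96 = 19083 lb·ft.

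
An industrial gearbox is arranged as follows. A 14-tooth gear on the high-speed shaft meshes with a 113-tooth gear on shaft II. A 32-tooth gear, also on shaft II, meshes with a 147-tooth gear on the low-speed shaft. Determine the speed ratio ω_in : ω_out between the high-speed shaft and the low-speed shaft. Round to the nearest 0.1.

Each stage contributes driven/driver: gear mesh 113/14 = 8.0714, gear mesh 147/32 = 4.5938.
Overall: 8.0714 × 4.5938 = 37.078.

37.1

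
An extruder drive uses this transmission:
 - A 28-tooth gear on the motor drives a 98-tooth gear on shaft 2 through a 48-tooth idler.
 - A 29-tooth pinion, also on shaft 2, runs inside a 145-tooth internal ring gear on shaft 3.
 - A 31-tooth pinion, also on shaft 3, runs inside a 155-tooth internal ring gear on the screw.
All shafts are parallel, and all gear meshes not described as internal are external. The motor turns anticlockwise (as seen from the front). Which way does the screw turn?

anticlockwise

the motor → shaft 2: driver → idler → driven is 2 external meshes, 2 reversals → CCW.
shaft 2 → shaft 3: internal mesh, same direction → CCW.
shaft 3 → the screw: internal mesh, same direction → CCW.
2 reversals in total — an even number — so the screw turns the same way as the motor.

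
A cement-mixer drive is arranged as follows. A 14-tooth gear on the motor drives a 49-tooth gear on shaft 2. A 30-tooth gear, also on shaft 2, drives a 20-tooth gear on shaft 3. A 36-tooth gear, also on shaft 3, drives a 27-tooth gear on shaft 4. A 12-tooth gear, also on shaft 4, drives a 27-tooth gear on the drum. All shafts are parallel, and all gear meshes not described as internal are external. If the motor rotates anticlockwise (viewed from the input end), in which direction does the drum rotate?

the motor → shaft 2: external mesh, 1 reversal → CW.
shaft 2 → shaft 3: external mesh, 1 reversal → CCW.
shaft 3 → shaft 4: external mesh, 1 reversal → CW.
shaft 4 → the drum: external mesh, 1 reversal → CCW.
4 reversals in total — an even number — so the drum turns the same way as the motor.

anticlockwise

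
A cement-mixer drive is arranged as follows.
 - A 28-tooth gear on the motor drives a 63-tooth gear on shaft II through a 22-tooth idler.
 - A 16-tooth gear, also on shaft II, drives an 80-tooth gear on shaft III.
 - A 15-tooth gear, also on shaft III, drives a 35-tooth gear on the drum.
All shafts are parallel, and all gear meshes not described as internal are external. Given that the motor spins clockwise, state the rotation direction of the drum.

clockwise

the motor → shaft II: driver → idler → driven is 2 external meshes, 2 reversals → CW.
shaft II → shaft III: external mesh, 1 reversal → CCW.
shaft III → the drum: external mesh, 1 reversal → CW.
4 reversals in total — an even number — so the drum turns the same way as the motor.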